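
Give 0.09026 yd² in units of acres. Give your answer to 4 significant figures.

1.865e-5 acre

1 yd² = 0.000206612 acres.
So 0.09026 × 0.000206612 ≈ 1.865e-5 acre.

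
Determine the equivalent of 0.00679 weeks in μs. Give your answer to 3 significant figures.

4.11e+9 μs

1 wk = 6.04800e+11 microseconds.
0.00679 × 6.04800e+11 ≈ 4.11e+9 μs.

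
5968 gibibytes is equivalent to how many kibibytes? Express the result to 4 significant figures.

1 gibibyte = 1.04858e+6 kibibytes.
Thus 5968 × 1.04858e+6 ≈ 6.258e+9 KiB.

6.258e+9 KiB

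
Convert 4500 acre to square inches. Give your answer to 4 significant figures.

2.823 × 10^10 in²

1 acre = 6.27264 × 10^6 in².
Then 4500 × 6.27264 × 10^6 ≈ 2.823 × 10^10 in².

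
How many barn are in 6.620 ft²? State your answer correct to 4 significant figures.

6.150 × 10^27 barns

1 ft² = 9.29030 × 10^26 barn.
So 6.620 × 9.29030 × 10^26 ≈ 6.150 × 10^27 barn.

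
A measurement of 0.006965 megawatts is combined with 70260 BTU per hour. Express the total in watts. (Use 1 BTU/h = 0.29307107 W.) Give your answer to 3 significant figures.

0.006965 MW = 6965.00 W and 70260 BTU/h = 20591.2 W.
6965.00 + 20591.2 ≈ 27600 W.

27600 watts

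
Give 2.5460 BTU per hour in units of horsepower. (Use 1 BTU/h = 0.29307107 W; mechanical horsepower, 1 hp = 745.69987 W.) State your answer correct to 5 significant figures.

1 BTU per hour = 0.000393015 horsepower.
Then 2.5460 × 0.000393015 ≈ 0.0010006 hp.

0.0010006 hp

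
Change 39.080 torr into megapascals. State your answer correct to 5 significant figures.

1 torr = 0.000133322 megapascals.
Thus 39.080 × 0.000133322 ≈ 0.0052102 MPa.

0.0052102 megapascals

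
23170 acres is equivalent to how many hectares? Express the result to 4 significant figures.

1 acre = 0.404686 ha.
23170 × 0.404686 ≈ 9377 ha.

9377 ha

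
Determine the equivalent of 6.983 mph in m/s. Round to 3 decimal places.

1 mile per hour = 0.447040 m/s.
So 6.983 × 0.447040 ≈ 3.122 m/s.

3.122 m/s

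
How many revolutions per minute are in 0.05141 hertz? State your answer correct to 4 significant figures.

3.085 rpm

1 hertz = 60.0000 revolutions per minute.
0.05141 × 60.0000 ≈ 3.085 rpm.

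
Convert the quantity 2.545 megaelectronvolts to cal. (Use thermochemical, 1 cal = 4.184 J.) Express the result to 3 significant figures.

9.75e-14 cal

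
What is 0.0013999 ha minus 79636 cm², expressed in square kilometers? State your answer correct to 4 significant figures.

0.0013999 ha = 1.39990 × 10^-5 km² and 79636 cm² = 7.96360 × 10^-6 km².
1.39990 × 10^-5 − 7.96360 × 10^-6 ≈ 6.035 × 10^-6 km².

6.035 × 10^-6 km²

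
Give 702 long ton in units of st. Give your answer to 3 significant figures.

112000 stone

1 long ton = 160.000 st.
So 702 × 160.000 ≈ 112000 st.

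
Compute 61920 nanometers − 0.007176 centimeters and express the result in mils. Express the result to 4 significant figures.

61920 nm = 2.43780 mil and 0.007176 cm = 2.82520 mil.
2.43780 − 2.82520 ≈ -0.3874 mil.

-0.3874 mils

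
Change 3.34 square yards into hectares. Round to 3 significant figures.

0.000279 hectares

1 square yard = 8.36127e-5 hectares.
So 3.34 × 8.36127e-5 ≈ 0.000279 ha.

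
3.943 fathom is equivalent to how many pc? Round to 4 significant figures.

1 fathom = 5.92674e-17 pc.
3.943 × 5.92674e-17 ≈ 2.337e-16 pc.

2.337e-16 pc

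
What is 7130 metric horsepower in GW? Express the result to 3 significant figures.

0.00524 gigawatts

1 metric horsepower = 7.35499e-7 GW.
Then 7130 × 7.35499e-7 ≈ 0.00524 GW.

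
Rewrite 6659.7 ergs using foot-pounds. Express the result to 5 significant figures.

1 erg = 7.37562 × 10^-8 foot-pounds.
Then 6659.7 × 7.37562 × 10^-8 ≈ 0.00049119 ft·lbf.

0.00049119 foot-pounds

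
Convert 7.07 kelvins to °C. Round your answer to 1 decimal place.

K = °C + 273.15.
Applying the formula gives -266.1 °C.

-266.1 degrees Celsius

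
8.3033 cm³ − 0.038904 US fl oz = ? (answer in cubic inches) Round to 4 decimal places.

8.3033 cm³ = 0.506698 in³ and 0.038904 US fl oz = 0.0702096 in³.
0.506698 − 0.0702096 ≈ 0.4365 in³.

0.4365 cubic inches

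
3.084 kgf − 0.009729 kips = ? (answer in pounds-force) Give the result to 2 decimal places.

3.084 kgf = 6.79906 lbf and 0.009729 kip = 9.72900 lbf.
6.79906 − 9.72900 ≈ -2.93 lbf.

-2.93 lbf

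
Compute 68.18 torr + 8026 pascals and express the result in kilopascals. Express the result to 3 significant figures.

17.1 kilopascals

68.18 torr = 9.08992 kPa and 8026 Pa = 8.02600 kPa.
9.08992 + 8.02600 ≈ 17.1 kPa.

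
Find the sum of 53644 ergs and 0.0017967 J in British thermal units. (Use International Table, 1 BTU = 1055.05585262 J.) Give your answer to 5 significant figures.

6.7874e-6 BTU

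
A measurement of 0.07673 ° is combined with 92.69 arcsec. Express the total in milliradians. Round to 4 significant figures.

1.789 mrad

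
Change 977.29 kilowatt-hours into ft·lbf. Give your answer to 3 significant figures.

2.59 × 10^9 ft·lbf

1 kilowatt-hour = 2.65522 × 10^6 ft·lbf.
Then 977.29 × 2.65522 × 10^6 ≈ 2.59 × 10^9 ft·lbf.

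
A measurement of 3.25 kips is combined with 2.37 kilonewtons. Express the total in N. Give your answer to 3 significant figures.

16800 newtons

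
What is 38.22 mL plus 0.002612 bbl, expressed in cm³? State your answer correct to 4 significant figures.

453.5 cm³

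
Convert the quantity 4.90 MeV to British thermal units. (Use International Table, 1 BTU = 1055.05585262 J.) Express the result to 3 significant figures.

1 megaelectronvolt = 1.51857 × 10^-16 BTU.
4.90 × 1.51857 × 10^-16 ≈ 7.44 × 10^-16 BTU.

7.44 × 10^-16 BTU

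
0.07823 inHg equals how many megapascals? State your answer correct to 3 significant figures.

0.000265 megapascals

1 inHg = 0.00338639 MPa.
Then 0.07823 × 0.00338639 ≈ 0.000265 MPa.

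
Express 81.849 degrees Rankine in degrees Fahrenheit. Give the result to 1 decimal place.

°R = °F + 459.67.
Applying the formula gives -377.8 °F.

-377.8 degrees Fahrenheit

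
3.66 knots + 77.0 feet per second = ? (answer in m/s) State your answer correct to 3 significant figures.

25.4 meters per second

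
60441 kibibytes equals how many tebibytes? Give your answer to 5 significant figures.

5.6290e-5 TiB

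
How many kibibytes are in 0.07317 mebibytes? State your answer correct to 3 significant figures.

1 mebibyte = 1024.00 kibibytes.
Thus 0.07317 × 1024.00 ≈ 74.9 KiB.

74.9 KiB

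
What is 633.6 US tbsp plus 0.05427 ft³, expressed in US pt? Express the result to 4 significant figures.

23.05 US pints

633.6 US tbsp = 19.8000 US pt and 0.05427 ft³ = 3.24774 US pt.
19.8000 + 3.24774 ≈ 23.05 US pt.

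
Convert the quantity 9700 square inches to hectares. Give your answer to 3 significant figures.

1 square inch = 6.45160 × 10^-8 ha.
9700 × 6.45160 × 10^-8 ≈ 0.000626 ha.

0.000626 ha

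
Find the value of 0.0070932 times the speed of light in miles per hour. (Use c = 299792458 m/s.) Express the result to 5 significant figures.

4.7568e+6 mph

1 speed of light = 6.70617e+8 mph.
So 0.0070932 × 6.70617e+8 ≈ 4.7568e+6 mph.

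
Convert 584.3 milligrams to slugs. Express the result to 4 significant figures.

1 mg = 6.85218e-8 slug.
So 584.3 × 6.85218e-8 ≈ 4.004e-5 slug.

4.004e-5 slugs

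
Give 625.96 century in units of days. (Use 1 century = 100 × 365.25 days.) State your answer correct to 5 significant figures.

1 century = 36525.0 d.
So 625.96 × 36525.0 ≈ 2.2863 × 10^7 d.

2.2863 × 10^7 days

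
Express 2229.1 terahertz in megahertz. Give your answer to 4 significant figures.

1 THz = 1.00000 × 10^6 MHz.
Then 2229.1 × 1.00000 × 10^6 ≈ 2.229 × 10^9 MHz.

2.229 × 10^9 MHz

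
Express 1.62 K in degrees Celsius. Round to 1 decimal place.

-271.5 degrees Celsius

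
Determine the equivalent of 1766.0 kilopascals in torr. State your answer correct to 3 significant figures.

1 kPa = 7.50062 torr.
Then 1766.0 × 7.50062 ≈ 13200 torr.

13200 torr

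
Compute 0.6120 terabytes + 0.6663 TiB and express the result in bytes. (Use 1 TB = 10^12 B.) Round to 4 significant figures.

1.345e+12 bytes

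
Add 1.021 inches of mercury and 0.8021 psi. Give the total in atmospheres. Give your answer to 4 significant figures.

0.08870 atm

1.021 inHg = 0.0341229 atm and 0.8021 psi = 0.0545797 atm.
0.0341229 + 0.0545797 ≈ 0.08870 atm.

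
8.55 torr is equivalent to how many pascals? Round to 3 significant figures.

1140 Pa

1 torr = 133.322 pascals.
So 8.55 × 133.322 ≈ 1140 Pa.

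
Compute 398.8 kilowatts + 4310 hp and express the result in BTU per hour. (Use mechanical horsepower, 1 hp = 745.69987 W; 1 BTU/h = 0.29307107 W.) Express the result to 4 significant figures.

398.8 kW = 1.36076 × 10^6 BTU/h and 4310 hp = 1.09665 × 10^7 BTU/h.
1.36076 × 10^6 + 1.09665 × 10^7 ≈ 1.233 × 10^7 BTU/h.

1.233 × 10^7 BTU per hour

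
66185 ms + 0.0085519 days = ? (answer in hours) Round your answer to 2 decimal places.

0.22 h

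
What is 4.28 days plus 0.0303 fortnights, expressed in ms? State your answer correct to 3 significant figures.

4.06 × 10^8 ms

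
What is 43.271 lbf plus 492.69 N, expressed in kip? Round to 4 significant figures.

0.1540 kip

43.271 lbf = 0.0432710 kip and 492.69 N = 0.110761 kip.
0.0432710 + 0.110761 ≈ 0.1540 kip.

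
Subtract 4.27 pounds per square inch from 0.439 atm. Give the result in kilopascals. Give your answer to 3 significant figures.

0.439 atm = 44.4817 kPa and 4.27 psi = 29.4406 kPa.
44.4817 − 29.4406 ≈ 15.0 kPa.

15.0 kilopascals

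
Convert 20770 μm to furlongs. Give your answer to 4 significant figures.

1 micrometer = 4.97097e-9 furlong.
Then 20770 × 4.97097e-9 ≈ 0.0001032 furlong.

0.0001032 furlong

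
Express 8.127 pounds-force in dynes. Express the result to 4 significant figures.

3.615 × 10^6 dynes

1 lbf = 444822 dyn.
Then 8.127 × 444822 ≈ 3.615 × 10^6 dyn.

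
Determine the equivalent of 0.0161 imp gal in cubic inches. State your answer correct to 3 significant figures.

4.47 cubic inches

1 imperial gallon = 277.419 in³.
Thus 0.0161 × 277.419 ≈ 4.47 in³.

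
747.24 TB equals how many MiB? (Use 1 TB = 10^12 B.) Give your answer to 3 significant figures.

7.13 × 10^8 mebibytes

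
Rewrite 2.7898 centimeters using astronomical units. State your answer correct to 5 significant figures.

1.8649e-13 au

1 centimeter = 6.68459e-14 astronomical units.
So 2.7898 × 6.68459e-14 ≈ 1.8649e-13 au.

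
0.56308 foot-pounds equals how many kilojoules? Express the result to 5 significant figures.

0.00076343 kJ

1 foot-pound = 0.001355818 kJ.
Then 0.56308 × 0.001355818 ≈ 0.00076343 kJ.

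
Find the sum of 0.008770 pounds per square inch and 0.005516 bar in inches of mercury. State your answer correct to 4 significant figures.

0.1807 inches of mercury

0.008770 psi = 0.0178559 inHg and 0.005516 bar = 0.162887 inHg.
0.0178559 + 0.162887 ≈ 0.1807 inHg.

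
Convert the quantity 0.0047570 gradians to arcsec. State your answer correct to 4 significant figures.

1 grad = 3240.00 arcseconds.
Then 0.0047570 × 3240.00 ≈ 15.41 arcsec.

15.41 arcsec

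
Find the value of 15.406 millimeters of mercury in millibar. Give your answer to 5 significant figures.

20.540 mbar

1 mmHg = 1.33322 mbar.
So 15.406 × 1.33322 ≈ 20.540 mbar.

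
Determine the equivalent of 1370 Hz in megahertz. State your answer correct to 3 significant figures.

0.00137 MHz

1 Hz = 1.00000e-6 MHz.
Then 1370 × 1.00000e-6 ≈ 0.00137 MHz.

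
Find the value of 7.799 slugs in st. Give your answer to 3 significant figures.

1 slug = 2.29815 st.
So 7.799 × 2.29815 ≈ 17.9 st.

17.9 st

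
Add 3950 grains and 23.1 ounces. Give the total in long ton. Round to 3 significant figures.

3950 gr = 0.000251913 long ton and 23.1 oz = 0.000644531 long ton.
0.000251913 + 0.000644531 ≈ 0.000896 long ton.

0.000896 long tons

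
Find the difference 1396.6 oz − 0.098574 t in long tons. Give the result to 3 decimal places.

-0.058 long ton

1396.6 oz = 0.0389676 long ton and 0.098574 t = 0.0970172 long ton.
0.0389676 − 0.0970172 ≈ -0.058 long ton.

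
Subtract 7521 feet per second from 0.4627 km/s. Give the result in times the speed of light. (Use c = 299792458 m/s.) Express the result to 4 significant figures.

0.4627 km/s = 1.54340 × 10^-6 c and 7521 ft/s = 7.64663 × 10^-6 c.
1.54340 × 10^-6 − 7.64663 × 10^-6 ≈ -6.103 × 10^-6 c.

-6.103 × 10^-6 c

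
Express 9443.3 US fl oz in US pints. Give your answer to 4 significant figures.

590.2 US pt

1 US fluid ounce = 0.0625000 US pints.
Thus 9443.3 × 0.0625000 ≈ 590.2 US pt.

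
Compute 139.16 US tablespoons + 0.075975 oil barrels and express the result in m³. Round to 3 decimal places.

0.014 cubic meters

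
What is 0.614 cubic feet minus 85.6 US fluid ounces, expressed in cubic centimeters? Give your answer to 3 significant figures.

14900 cubic centimeters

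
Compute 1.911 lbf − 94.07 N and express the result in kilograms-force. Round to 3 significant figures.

-8.73 kgf

1.911 lbf = 0.866815 kgf and 94.07 N = 9.59247 kgf.
0.866815 − 9.59247 ≈ -8.73 kgf.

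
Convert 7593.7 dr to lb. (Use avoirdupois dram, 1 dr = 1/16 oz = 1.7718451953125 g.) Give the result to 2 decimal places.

29.66 lb

1 dr = 0.00390625 lb.
Thus 7593.7 × 0.00390625 ≈ 29.66 lb.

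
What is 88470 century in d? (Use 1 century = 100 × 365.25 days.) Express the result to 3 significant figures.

1 century = 36525.0 days.
88470 × 36525.0 ≈ 3.23e+9 d.

3.23e+9 d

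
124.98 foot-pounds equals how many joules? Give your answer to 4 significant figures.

169.5 joules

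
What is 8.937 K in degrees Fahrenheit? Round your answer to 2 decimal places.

K = (°F + 459.67) × 5/9.
Applying the formula gives -443.58 °F.

-443.58 degrees Fahrenheit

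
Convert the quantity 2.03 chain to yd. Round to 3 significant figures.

1 chain = 22.0000 yards.
2.03 × 22.0000 ≈ 44.7 yd.

44.7 yards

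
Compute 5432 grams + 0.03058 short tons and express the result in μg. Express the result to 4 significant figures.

5432 g = 5.43200e+9 μg and 0.03058 short ton = 2.77417e+10 μg.
5.43200e+9 + 2.77417e+10 ≈ 3.317e+10 μg.

3.317e+10 micrograms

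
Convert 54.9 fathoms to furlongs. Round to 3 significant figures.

0.499 furlong

1 fathom = 0.00909091 furlong.
54.9 × 0.00909091 ≈ 0.499 furlong.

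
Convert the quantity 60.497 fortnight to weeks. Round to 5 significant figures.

1 fortnight = 2.00000 wk.
So 60.497 × 2.00000 ≈ 120.99 wk.

120.99 wk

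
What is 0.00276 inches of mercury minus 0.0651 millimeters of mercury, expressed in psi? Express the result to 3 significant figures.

9.68e-5 psi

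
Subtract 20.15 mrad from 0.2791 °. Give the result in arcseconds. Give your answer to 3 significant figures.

-3150 arcseconds

0.2791 ° = 1004.76 arcsec and 20.15 mrad = 4156.24 arcsec.
1004.76 − 4156.24 ≈ -3150 arcsec.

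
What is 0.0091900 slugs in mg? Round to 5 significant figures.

134120 milligrams

1 slug = 1.45939e+7 mg.
So 0.0091900 × 1.45939e+7 ≈ 134120 mg.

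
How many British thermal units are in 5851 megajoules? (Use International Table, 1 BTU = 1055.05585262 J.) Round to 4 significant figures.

5.546 × 10^6 British thermal units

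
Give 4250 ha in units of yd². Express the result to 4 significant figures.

1 hectare = 11959.9 yd².
4250 × 11959.9 ≈ 5.083e+7 yd².

5.083e+7 square yards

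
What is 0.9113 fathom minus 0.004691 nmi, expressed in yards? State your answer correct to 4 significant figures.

-7.678 yd

0.9113 fathom = 1.82260 yd and 0.004691 nmi = 9.50102 yd.
1.82260 − 9.50102 ≈ -7.678 yd.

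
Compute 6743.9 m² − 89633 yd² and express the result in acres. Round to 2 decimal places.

6743.9 m² = 1.66645 acre and 89633 yd² = 18.5192 acre.
1.66645 − 18.5192 ≈ -16.85 acre.

-16.85 acre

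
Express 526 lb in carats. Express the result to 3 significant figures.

1 lb = 2267.96 ct.
Then 526 × 2267.96 ≈ 1.19 × 10^6 ct.

1.19 × 10^6 ct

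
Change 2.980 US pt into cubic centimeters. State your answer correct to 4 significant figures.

1 US pint = 473.176 cm³.
So 2.980 × 473.176 ≈ 1410 cm³.

1410 cubic centimeters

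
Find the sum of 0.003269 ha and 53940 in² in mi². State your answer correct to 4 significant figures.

2.606 × 10^-5 square miles

0.003269 ha = 1.26217 × 10^-5 mi² and 53940 in² = 1.34363 × 10^-5 mi².
1.26217 × 10^-5 + 1.34363 × 10^-5 ≈ 2.606 × 10^-5 mi².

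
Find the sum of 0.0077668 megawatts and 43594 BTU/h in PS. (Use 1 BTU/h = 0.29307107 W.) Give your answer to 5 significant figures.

27.931 metric horsepower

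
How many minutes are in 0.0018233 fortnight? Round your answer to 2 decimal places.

36.76 minutes

1 fortnight = 20160.0 min.
Then 0.0018233 × 20160.0 ≈ 36.76 min.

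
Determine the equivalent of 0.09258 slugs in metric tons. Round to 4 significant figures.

0.001351 t

1 slug = 0.0145939 t.
0.09258 × 0.0145939 ≈ 0.001351 t.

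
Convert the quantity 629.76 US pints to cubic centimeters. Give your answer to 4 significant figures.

1 US pint = 473.176 cm³.
So 629.76 × 473.176 ≈ 298000 cm³.

298000 cm³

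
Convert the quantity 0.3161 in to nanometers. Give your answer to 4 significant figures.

1 in = 2.54000e+7 nm.
Then 0.3161 × 2.54000e+7 ≈ 8.029e+6 nm.

8.029e+6 nanometers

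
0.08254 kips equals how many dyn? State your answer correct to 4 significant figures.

3.672e+7 dynes

1 kip = 4.44822e+8 dynes.
Then 0.08254 × 4.44822e+8 ≈ 3.672e+7 dyn.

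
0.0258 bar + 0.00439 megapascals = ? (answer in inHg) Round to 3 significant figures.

2.06 inHg

0.0258 bar = 0.761874 inHg and 0.00439 MPa = 1.29637 inHg.
0.761874 + 1.29637 ≈ 2.06 inHg.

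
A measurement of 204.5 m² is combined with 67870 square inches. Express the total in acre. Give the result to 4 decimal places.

0.0614 acres

204.5 m² = 0.0505331 acre and 67870 in² = 0.0108200 acre.
0.0505331 + 0.0108200 ≈ 0.0614 acre.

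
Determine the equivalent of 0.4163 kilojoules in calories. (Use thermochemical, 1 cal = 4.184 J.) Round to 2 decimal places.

99.50 cal

1 kilojoule = 239.006 cal.
So 0.4163 × 239.006 ≈ 99.50 cal.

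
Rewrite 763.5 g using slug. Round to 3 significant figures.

0.0523 slug

1 g = 6.85218 × 10^-5 slugs.
So 763.5 × 6.85218 × 10^-5 ≈ 0.0523 slug.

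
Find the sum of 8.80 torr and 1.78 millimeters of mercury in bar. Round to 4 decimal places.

0.0141 bar

8.80 torr = 0.0117324 bar and 1.78 mmHg = 0.00237314 bar.
0.0117324 + 0.00237314 ≈ 0.0141 bar.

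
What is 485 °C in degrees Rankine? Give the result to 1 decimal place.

°R = (°C + 273.15) × 9/5.
Applying the formula gives 1364.7 °R.

1364.7 °R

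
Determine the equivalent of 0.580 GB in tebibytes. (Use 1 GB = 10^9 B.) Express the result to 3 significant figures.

0.000528 TiB

1 GB = 0.000909495 tebibytes.
So 0.580 × 0.000909495 ≈ 0.000528 TiB.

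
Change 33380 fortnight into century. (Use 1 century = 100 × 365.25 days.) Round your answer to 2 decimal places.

12.79 century

1 fortnight = 0.000383299 century.
Thus 33380 × 0.000383299 ≈ 12.79 century.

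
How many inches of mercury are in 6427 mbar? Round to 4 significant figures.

1 millibar = 0.0295300 inHg.
So 6427 × 0.0295300 ≈ 189.8 inHg.

189.8 inches of mercury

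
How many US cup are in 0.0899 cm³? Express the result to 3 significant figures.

1 cubic centimeter = 0.00422675 US cup.
Thus 0.0899 × 0.00422675 ≈ 0.000380 US cup.

0.000380 US cups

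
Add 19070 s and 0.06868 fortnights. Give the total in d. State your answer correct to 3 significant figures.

19070 s = 0.220718 d and 0.06868 fortnight = 0.961520 d.
0.220718 + 0.961520 ≈ 1.18 d.

1.18 days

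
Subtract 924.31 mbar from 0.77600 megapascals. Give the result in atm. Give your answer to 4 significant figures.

0.77600 MPa = 7.65852 atm and 924.31 mbar = 0.912223 atm.
7.65852 − 0.912223 ≈ 6.746 atm.

6.746 atmospheres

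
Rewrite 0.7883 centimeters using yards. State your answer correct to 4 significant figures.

0.008621 yd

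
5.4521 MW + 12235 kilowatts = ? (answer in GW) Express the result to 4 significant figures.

5.4521 MW = 0.00545210 GW and 12235 kW = 0.0122350 GW.
0.00545210 + 0.0122350 ≈ 0.01769 GW.

0.01769 GW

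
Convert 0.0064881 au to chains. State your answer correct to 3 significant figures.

1 au = 7.43646e+9 chain.
0.0064881 × 7.43646e+9 ≈ 4.82e+7 chain.

4.82e+7 chain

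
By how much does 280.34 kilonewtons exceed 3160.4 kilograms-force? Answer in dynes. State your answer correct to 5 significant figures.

2.4935e+10 dynes

280.34 kN = 2.80340e+10 dyn and 3160.4 kgf = 3.09929e+9 dyn.
2.80340e+10 − 3.09929e+9 ≈ 2.4935e+10 dyn.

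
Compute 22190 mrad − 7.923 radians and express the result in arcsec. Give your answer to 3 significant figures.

22190 mrad = 4.57702e+6 arcsec and 7.923 rad = 1.63424e+6 arcsec.
4.57702e+6 − 1.63424e+6 ≈ 2.94e+6 arcsec.

2.94e+6 arcseconds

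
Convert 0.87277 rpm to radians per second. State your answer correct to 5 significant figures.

0.091396 rad/s

1 rpm = 0.104720 radians per second.
0.87277 × 0.104720 ≈ 0.091396 rad/s.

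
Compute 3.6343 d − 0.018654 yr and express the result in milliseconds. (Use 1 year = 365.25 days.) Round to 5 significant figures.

-2.7467 × 10^8 ms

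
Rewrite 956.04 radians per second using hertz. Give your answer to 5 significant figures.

152.16 Hz

1 rad/s = 0.159155 hertz.
So 956.04 × 0.159155 ≈ 152.16 Hz.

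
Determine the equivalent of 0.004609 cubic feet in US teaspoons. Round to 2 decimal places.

1 cubic foot = 5745.04 US teaspoons.
So 0.004609 × 5745.04 ≈ 26.48 US tsp.

26.48 US tsp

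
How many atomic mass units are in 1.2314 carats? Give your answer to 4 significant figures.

1 ct = 1.20443e+23 u.
Then 1.2314 × 1.20443e+23 ≈ 1.483e+23 u.

1.483e+23 u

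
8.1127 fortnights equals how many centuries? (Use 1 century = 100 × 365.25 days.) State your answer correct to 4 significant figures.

0.003110 centuries

1 fortnight = 0.000383299 century.
So 8.1127 × 0.000383299 ≈ 0.003110 century.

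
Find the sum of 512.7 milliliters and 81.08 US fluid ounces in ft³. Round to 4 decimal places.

512.7 mL = 0.0181058 ft³ and 81.08 US fl oz = 0.0846783 ft³.
0.0181058 + 0.0846783 ≈ 0.1028 ft³.

0.1028 ft³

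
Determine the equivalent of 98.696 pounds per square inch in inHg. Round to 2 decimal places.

1 psi = 2.03602 inHg.
98.696 × 2.03602 ≈ 200.95 inHg.

200.95 inHg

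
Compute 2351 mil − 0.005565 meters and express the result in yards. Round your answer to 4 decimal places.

0.0592 yards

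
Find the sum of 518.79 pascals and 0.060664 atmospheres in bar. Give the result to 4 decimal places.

0.0667 bar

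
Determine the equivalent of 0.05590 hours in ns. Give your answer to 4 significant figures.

1 h = 3.60000 × 10^12 nanoseconds.
0.05590 × 3.60000 × 10^12 ≈ 2.012 × 10^11 ns.

2.012 × 10^11 ns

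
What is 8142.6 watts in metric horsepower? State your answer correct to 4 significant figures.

11.07 PS

1 W = 0.00135962 PS.
Then 8142.6 × 0.00135962 ≈ 11.07 PS.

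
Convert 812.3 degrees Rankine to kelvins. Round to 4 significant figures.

451.3 K

°R = K × 9/5.
Applying the formula gives 451.3 K.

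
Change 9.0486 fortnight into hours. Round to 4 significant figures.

3040 h

1 fortnight = 336.000 h.
Thus 9.0486 × 336.000 ≈ 3040 h.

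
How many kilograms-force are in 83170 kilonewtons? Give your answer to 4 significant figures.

1 kN = 101.972 kgf.
Then 83170 × 101.972 ≈ 8.481 × 10^6 kgf.

8.481 × 10^6 kilograms-force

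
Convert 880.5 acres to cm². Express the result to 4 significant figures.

3.563 × 10^10 cm²

1 acre = 4.04686 × 10^7 cm².
So 880.5 × 4.04686 × 10^7 ≈ 3.563 × 10^10 cm².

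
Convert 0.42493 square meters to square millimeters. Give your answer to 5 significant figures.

1 square meter = 1.00000e+6 square millimeters.
0.42493 × 1.00000e+6 ≈ 424930 mm².

424930 mm²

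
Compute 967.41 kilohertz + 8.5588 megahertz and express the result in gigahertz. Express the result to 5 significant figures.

967.41 kHz = 0.000967410 GHz and 8.5588 MHz = 0.00855880 GHz.
0.000967410 + 0.00855880 ≈ 0.0095262 GHz.

0.0095262 gigahertz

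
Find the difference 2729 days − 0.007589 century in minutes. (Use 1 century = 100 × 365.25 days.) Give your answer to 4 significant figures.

3.531e+6 min

2729 d = 3.92976e+6 min and 0.007589 century = 399151 min.
3.92976e+6 − 399151 ≈ 3.531e+6 min.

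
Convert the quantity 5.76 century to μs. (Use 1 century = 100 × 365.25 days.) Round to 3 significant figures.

1 century = 3.15576 × 10^15 microseconds.
5.76 × 3.15576 × 10^15 ≈ 1.82 × 10^16 μs.

1.82 × 10^16 microseconds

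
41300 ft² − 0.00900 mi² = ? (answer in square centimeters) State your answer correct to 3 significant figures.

-1.95 × 10^8 cm²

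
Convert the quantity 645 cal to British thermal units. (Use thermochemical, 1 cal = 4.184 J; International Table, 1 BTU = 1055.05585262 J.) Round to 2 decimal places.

2.56 BTU

1 cal = 0.00396567 BTU.
Thus 645 × 0.00396567 ≈ 2.56 BTU.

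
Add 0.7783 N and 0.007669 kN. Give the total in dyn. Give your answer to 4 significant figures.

0.7783 N = 77830.0 dyn and 0.007669 kN = 766900 dyn.
77830.0 + 766900 ≈ 844700 dyn.

844700 dynes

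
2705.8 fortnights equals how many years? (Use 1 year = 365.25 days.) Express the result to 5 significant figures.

1 fortnight = 0.0383299 yr.
2705.8 × 0.0383299 ≈ 103.71 yr.

103.71 yr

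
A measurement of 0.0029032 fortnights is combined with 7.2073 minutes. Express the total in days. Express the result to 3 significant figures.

0.0029032 fortnight = 0.0406448 d and 7.2073 min = 0.00500507 d.
0.0406448 + 0.00500507 ≈ 0.0456 d.

0.0456 days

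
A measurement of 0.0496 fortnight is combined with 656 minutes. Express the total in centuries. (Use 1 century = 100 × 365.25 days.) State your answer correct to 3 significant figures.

0.0496 fortnight = 1.90116e-5 century and 656 min = 1.24724e-5 century.
1.90116e-5 + 1.24724e-5 ≈ 3.15e-5 century.

3.15e-5 century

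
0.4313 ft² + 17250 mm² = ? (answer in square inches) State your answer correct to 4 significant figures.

88.84 in²

0.4313 ft² = 62.1072 in² and 17250 mm² = 26.7376 in².
62.1072 + 26.7376 ≈ 88.84 in².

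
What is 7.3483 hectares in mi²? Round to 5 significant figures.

1 ha = 0.00386102 mi².
So 7.3483 × 0.00386102 ≈ 0.028372 mi².

0.028372 square miles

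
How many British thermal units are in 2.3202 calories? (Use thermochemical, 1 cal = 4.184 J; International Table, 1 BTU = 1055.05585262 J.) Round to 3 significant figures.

1 cal = 0.00396567 BTU.
Thus 2.3202 × 0.00396567 ≈ 0.00920 BTU.

0.00920 British thermal units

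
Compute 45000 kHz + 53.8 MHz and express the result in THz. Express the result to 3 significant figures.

45000 kHz = 4.50000 × 10^-5 THz and 53.8 MHz = 5.38000 × 10^-5 THz.
4.50000 × 10^-5 + 5.38000 × 10^-5 ≈ 9.88 × 10^-5 THz.

9.88 × 10^-5 terahertz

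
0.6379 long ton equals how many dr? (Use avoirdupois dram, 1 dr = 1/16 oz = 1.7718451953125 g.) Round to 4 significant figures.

365800 dr

1 long ton = 573440 dr.
Thus 0.6379 × 573440 ≈ 365800 dr.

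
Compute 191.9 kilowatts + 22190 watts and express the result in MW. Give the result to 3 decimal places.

191.9 kW = 0.191900 MW and 22190 W = 0.0221900 MW.
0.191900 + 0.0221900 ≈ 0.214 MW.

0.214 megawatts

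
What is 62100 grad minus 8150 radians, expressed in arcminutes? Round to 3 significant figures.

-2.47 × 10^7 arcminutes

62100 grad = 3.35340 × 10^6 arcmin and 8150 rad = 2.80176 × 10^7 arcmin.
3.35340 × 10^6 − 2.80176 × 10^7 ≈ -2.47 × 10^7 arcmin.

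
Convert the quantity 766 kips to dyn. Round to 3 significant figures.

1 kip = 4.44822 × 10^8 dyn.
Thus 766 × 4.44822 × 10^8 ≈ 3.41 × 10^11 dyn.

3.41 × 10^11 dynes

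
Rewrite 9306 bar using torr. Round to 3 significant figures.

6.98 × 10^6 torr

1 bar = 750.062 torr.
Thus 9306 × 750.062 ≈ 6.98 × 10^6 torr.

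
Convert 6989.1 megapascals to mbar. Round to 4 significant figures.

1 MPa = 10000.0 mbar.
Thus 6989.1 × 10000.0 ≈ 6.989e+7 mbar.

6.989e+7 millibar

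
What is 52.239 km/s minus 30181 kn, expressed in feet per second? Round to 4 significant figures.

120400 ft/s

52.239 km/s = 171388 ft/s and 30181 kn = 50939.8 ft/s.
171388 − 50939.8 ≈ 120400 ft/s.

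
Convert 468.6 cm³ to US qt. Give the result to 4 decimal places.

0.4952 US quarts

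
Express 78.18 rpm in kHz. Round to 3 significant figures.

1 rpm = 1.66667e-5 kilohertz.
So 78.18 × 1.66667e-5 ≈ 0.00130 kHz.

0.00130 kilohertz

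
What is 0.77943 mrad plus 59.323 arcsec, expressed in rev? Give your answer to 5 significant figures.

0.00016982 rev

0.77943 mrad = 0.000124050 rev and 59.323 arcsec = 4.57739e-5 rev.
0.000124050 + 4.57739e-5 ≈ 0.00016982 rev.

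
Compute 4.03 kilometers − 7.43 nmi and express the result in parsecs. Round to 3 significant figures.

-3.15 × 10^-13 pc

4.03 km = 1.30603 × 10^-13 pc and 7.43 nmi = 4.45943 × 10^-13 pc.
1.30603 × 10^-13 − 4.45943 × 10^-13 ≈ -3.15 × 10^-13 pc.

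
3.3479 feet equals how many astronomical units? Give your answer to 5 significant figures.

6.8212e-12 au

1 ft = 2.03746e-12 astronomical units.
Thus 3.3479 × 2.03746e-12 ≈ 6.8212e-12 au.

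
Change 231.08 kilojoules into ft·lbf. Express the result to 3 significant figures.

1 kilojoule = 737.562 ft·lbf.
So 231.08 × 737.562 ≈ 170000 ft·lbf.

170000 foot-pounds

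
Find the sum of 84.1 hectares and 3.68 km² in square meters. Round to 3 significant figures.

84.1 ha = 841000 m² and 3.68 km² = 3.68000e+6 m².
841000 + 3.68000e+6 ≈ 4.52e+6 m².

4.52e+6 m²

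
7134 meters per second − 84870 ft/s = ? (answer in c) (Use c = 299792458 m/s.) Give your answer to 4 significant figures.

-6.249e-5 times the speed of light

7134 m/s = 2.37965e-5 c and 84870 ft/s = 8.62876e-5 c.
2.37965e-5 − 8.62876e-5 ≈ -6.249e-5 c.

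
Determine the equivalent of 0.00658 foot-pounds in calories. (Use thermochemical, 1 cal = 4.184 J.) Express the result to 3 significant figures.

0.00213 cal

1 foot-pound = 0.324048 calories.
Thus 0.00658 × 0.324048 ≈ 0.00213 cal.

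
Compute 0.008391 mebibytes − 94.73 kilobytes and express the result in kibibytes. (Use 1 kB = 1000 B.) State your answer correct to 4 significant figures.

-83.92 KiB

0.008391 MiB = 8.59238 KiB and 94.73 kB = 92.5098 KiB.
8.59238 − 92.5098 ≈ -83.92 KiB.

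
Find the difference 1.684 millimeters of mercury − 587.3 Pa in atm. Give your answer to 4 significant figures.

-0.003580 atmospheres

1.684 mmHg = 0.00221579 atm and 587.3 Pa = 0.00579620 atm.
0.00221579 − 0.00579620 ≈ -0.003580 atm.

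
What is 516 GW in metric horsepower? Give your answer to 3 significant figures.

7.02e+8 PS

1 GW = 1.35962e+6 PS.
So 516 × 1.35962e+6 ≈ 7.02e+8 PS.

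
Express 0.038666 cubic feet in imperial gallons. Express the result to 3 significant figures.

1 ft³ = 6.22884 imp gal.
0.038666 × 6.22884 ≈ 0.241 imp gal.

0.241 imperial gallons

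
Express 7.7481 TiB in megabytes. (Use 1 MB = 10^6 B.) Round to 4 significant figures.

1 tebibyte = 1.09951 × 10^6 MB.
7.7481 × 1.09951 × 10^6 ≈ 8.519 × 10^6 MB.

8.519 × 10^6 MB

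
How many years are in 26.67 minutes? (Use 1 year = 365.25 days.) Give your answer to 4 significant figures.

5.071 × 10^-5 yr

1 min = 1.90129 × 10^-6 years.
So 26.67 × 1.90129 × 10^-6 ≈ 5.071 × 10^-5 yr.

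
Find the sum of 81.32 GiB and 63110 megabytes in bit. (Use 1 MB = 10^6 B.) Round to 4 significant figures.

81.32 GiB = 6.98533 × 10^11 bit and 63110 MB = 5.04880 × 10^11 bit.
6.98533 × 10^11 + 5.04880 × 10^11 ≈ 1.203 × 10^12 bit.

1.203 × 10^12 bit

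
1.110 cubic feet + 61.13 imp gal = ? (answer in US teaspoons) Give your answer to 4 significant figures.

62760 US teaspoons

1.110 ft³ = 6376.99 US tsp and 61.13 imp gal = 56382.0 US tsp.
6376.99 + 56382.0 ≈ 62760 US tsp.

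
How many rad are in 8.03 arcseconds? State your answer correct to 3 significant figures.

3.89 × 10^-5 radians

1 arcsec = 4.84814 × 10^-6 rad.
8.03 × 4.84814 × 10^-6 ≈ 3.89 × 10^-5 rad.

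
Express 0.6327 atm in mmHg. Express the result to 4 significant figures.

480.9 mmHg

1 atm = 760.000 mmHg.
Thus 0.6327 × 760.000 ≈ 480.9 mmHg.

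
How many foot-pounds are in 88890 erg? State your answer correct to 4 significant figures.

1 erg = 7.37562e-8 foot-pounds.
So 88890 × 7.37562e-8 ≈ 0.006556 ft·lbf.

0.006556 ft·lbf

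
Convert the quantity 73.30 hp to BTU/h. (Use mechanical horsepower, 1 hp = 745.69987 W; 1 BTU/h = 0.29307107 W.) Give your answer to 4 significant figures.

186500 BTU/h

1 hp = 2544.43 BTU per hour.
Then 73.30 × 2544.43 ≈ 186500 BTU/h.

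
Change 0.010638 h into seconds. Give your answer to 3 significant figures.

38.3 seconds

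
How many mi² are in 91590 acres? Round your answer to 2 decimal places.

143.11 square miles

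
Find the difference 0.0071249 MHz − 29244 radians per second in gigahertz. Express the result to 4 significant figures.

0.0071249 MHz = 7.12490e-6 GHz and 29244 rad/s = 4.65433e-6 GHz.
7.12490e-6 − 4.65433e-6 ≈ 2.471e-6 GHz.

2.471e-6 gigahertz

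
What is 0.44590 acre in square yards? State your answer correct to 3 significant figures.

1 acre = 4840.00 square yards.
So 0.44590 × 4840.00 ≈ 2160 yd².

2160 yd²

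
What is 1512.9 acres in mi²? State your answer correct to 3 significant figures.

1 acre = 0.00156250 square miles.
1512.9 × 0.00156250 ≈ 2.36 mi².

2.36 mi²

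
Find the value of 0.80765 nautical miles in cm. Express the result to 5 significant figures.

149580 centimeters

1 nautical mile = 185200 cm.
Then 0.80765 × 185200 ≈ 149580 cm.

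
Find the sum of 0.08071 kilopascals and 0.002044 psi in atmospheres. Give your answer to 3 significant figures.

0.08071 kPa = 0.000796546 atm and 0.002044 psi = 0.000139086 atm.
0.000796546 + 0.000139086 ≈ 0.000936 atm.

0.000936 atm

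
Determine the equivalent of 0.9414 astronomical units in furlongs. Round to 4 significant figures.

7.001e+8 furlongs

1 astronomical unit = 7.43646e+8 furlongs.
So 0.9414 × 7.43646e+8 ≈ 7.001e+8 furlong.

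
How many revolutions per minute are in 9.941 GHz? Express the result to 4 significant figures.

1 GHz = 6.00000e+10 revolutions per minute.
Then 9.941 × 6.00000e+10 ≈ 5.965e+11 rpm.

5.965e+11 rpm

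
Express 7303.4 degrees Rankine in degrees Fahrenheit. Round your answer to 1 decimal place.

6843.7 degrees Fahrenheit

°R = °F + 459.67.
Applying the formula gives 6843.7 °F.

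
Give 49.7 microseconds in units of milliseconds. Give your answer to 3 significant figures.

0.0497 milliseconds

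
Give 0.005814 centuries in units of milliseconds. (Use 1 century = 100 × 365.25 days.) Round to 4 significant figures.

1.835 × 10^10 ms

1 century = 3.15576 × 10^12 ms.
0.005814 × 3.15576 × 10^12 ≈ 1.835 × 10^10 ms.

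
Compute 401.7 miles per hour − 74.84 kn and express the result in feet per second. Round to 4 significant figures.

401.7 mph = 589.160 ft/s and 74.84 kn = 126.316 ft/s.
589.160 − 126.316 ≈ 462.8 ft/s.

462.8 feet per second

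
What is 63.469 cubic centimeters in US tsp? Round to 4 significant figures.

1 cm³ = 0.202884 US tsp.
Then 63.469 × 0.202884 ≈ 12.88 US tsp.

12.88 US tsp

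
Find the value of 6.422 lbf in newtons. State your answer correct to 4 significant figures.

28.57 newtons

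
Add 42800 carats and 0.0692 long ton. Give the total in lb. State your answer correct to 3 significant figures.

174 pounds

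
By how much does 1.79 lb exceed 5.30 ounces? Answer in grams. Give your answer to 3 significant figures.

662 grams

1.79 lb = 811.930 g and 5.30 oz = 150.252 g.
811.930 − 150.252 ≈ 662 g.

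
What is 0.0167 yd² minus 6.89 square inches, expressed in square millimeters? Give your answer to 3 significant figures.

0.0167 yd² = 13963.3 mm² and 6.89 in² = 4445.15 mm².
13963.3 − 4445.15 ≈ 9520 mm².

9520 mm²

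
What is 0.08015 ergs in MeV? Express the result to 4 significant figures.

1 erg = 624151 MeV.
So 0.08015 × 624151 ≈ 50030 MeV.

50030 MeV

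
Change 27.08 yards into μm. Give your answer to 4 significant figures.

2.476e+7 micrometers

1 yd = 914400 μm.
Then 27.08 × 914400 ≈ 2.476e+7 μm.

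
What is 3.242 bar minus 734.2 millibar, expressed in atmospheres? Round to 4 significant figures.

2.475 atmospheres

3.242 bar = 3.19961 atm and 734.2 mbar = 0.724599 atm.
3.19961 − 0.724599 ≈ 2.475 atm.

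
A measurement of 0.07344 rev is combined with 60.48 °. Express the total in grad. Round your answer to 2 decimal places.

0.07344 rev = 29.3760 grad and 60.48 ° = 67.2000 grad.
29.3760 + 67.2000 ≈ 96.58 grad.

96.58 gradians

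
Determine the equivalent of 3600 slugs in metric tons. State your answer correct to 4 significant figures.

52.54 t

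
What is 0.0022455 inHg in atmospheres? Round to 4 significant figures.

1 inch of mercury = 0.0334211 atmospheres.
Then 0.0022455 × 0.0334211 ≈ 7.505 × 10^-5 atm.

7.505 × 10^-5 atm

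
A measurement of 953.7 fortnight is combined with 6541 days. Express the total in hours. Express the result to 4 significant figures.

953.7 fortnight = 320443 h and 6541 d = 156984 h.
320443 + 156984 ≈ 477400 h.

477400 h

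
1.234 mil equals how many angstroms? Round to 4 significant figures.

1 mil = 254000 angstroms.
Then 1.234 × 254000 ≈ 313400 Å.

313400 Å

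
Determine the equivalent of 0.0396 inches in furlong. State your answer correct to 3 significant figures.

1 in = 0.000126263 furlong.
0.0396 × 0.000126263 ≈ 5.00e-6 furlong.

5.00e-6 furlong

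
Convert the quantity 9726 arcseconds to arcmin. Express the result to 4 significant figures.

1 arcsec = 0.0166667 arcmin.
Then 9726 × 0.0166667 ≈ 162.1 arcmin.

162.1 arcminutes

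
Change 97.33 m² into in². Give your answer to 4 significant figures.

150900 in²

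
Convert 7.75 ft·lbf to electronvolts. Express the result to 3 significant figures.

6.56 × 10^19 electronvolts

1 foot-pound = 8.46235 × 10^18 electronvolts.
So 7.75 × 8.46235 × 10^18 ≈ 6.56 × 10^19 eV.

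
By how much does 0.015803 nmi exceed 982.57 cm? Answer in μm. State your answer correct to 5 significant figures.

0.015803 nmi = 2.926716 × 10^7 μm and 982.57 cm = 9825700 μm.
2.926716 × 10^7 − 9825700 ≈ 1.9441 × 10^7 μm.

1.9441 × 10^7 μm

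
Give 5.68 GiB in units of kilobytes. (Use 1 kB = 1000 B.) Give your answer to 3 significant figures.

1 GiB = 1.07374 × 10^6 kB.
Then 5.68 × 1.07374 × 10^6 ≈ 6.10 × 10^6 kB.

6.10 × 10^6 kB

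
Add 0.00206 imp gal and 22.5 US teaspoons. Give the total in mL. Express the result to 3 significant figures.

0.00206 imp gal = 9.36495 mL and 22.5 US tsp = 110.901 mL.
9.36495 + 110.901 ≈ 120 mL.

120 milliliters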